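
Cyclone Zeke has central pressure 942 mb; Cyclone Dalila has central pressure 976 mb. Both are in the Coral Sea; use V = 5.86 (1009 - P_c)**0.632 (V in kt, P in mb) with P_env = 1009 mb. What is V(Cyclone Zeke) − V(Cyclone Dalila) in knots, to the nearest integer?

Cyclone Zeke: ΔP = 67; V ≈ 5.86 × 67^0.632 ≈ 83.56 kt.
Cyclone Dalila: ΔP = 33; V ≈ 5.86 × 33^0.632 ≈ 53.41 kt.
Difference ≈ 83.56 − 53.41 = 30.15 → 30 kt.

30 kt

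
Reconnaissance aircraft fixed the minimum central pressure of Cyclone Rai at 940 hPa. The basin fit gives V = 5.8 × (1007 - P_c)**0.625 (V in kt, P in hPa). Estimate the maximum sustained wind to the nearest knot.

80 kt

ΔP = 1007 − 940 = 67 hPa.
67^0.625 ≈ 13.845.
V ≈ 5.8 × 13.845 ≈ 80.3 kt.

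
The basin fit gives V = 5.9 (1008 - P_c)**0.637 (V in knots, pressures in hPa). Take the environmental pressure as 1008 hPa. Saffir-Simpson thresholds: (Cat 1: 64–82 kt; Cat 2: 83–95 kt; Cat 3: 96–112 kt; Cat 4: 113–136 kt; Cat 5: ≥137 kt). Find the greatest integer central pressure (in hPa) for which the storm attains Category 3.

Category 3 begins at V = 96 kt.
Required ΔP = (96/5.9)^(1/0.637) = 16.271^1.570 ≈ 79.75 hPa.
P_c ≤ 1008 − 79.75 = 928.25, so the highest integer P_c is 928 hPa.

928 hPa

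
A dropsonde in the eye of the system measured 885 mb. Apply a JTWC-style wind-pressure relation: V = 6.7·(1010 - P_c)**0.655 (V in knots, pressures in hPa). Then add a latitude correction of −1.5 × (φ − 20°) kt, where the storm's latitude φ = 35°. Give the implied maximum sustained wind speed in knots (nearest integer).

136 kt

ΔP = 1010 − 885 = 125 mb.
125^0.655 ≈ 23.631.
V ≈ 6.7 × 23.631 ≈ 158.3 kt.
Latitude correction: −1.5 × (35 − 20) = -22.5 kt.
Corrected V ≈ 135.8 kt → 136 kt.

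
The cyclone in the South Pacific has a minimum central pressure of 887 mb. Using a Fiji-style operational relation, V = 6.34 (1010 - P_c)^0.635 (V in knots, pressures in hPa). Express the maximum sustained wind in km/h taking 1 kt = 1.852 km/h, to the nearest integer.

249 km/h

ΔP = 1010 − 887 = 123 mb.
V ≈ 6.34 × 123^0.635 = 6.34 × 21.237 ≈ 134.642 kt.
134.642 × 1.852 ≈ 249.36 km/h → 249 km/h.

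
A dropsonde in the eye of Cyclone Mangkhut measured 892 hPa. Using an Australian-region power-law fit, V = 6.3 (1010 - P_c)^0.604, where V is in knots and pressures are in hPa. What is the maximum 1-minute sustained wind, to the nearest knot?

112 kt

ΔP = 1010 − 892 = 118 hPa.
118^0.604 ≈ 17.841.
V ≈ 6.3 × 17.841 ≈ 112.4 kt.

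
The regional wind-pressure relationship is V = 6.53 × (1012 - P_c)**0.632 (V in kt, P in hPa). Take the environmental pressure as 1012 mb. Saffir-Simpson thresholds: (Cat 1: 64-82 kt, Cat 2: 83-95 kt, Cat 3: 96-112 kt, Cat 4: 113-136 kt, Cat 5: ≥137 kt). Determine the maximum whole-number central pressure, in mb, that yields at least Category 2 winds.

956 mb

Category 2 begins at V = 83 kt.
Required ΔP = (83/6.53)^(1/0.632) = 12.711^1.582 ≈ 55.86 mb.
P_c ≤ 1012 − 55.86 = 956.14, so the highest integer P_c is 956 mb.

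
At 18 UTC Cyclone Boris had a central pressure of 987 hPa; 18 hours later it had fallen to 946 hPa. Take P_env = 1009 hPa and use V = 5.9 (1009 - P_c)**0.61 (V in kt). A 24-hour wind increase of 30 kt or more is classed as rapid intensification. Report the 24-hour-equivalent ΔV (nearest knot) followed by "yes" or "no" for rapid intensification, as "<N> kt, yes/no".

47 kt, yes

V₁: ΔP = 22, V ≈ 5.9 × 22^0.61 ≈ 38.88 kt.
V₂: ΔP = 63, V ≈ 5.9 × 63^0.61 ≈ 73.87 kt.
ΔV over 18 h = 34.99 kt → 24 h equivalent = 34.99 × 24/18 ≈ 46.65 kt.
47 kt ≥ 30 kt ⇒ rapid intensification.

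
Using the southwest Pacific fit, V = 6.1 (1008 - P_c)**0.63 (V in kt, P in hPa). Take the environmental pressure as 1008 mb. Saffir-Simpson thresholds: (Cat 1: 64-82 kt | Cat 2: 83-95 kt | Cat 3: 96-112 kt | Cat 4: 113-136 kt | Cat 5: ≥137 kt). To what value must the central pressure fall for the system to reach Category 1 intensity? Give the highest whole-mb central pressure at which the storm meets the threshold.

Category 1 begins at V = 64 kt.
Required ΔP = (64/6.1)^(1/0.63) = 10.492^1.587 ≈ 41.73 mb.
P_c ≤ 1008 − 41.73 = 966.27, so the highest integer P_c is 966 mb.

966 mb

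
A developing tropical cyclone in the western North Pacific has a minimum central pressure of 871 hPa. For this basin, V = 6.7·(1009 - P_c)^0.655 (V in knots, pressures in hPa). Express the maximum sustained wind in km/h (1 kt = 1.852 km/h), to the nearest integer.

313 km/h

ΔP = 1009 − 871 = 138 hPa.
V ≈ 6.7 × 138^0.655 = 6.7 × 25.213 ≈ 168.926 kt.
168.926 × 1.852 ≈ 312.85 km/h → 313 km/h.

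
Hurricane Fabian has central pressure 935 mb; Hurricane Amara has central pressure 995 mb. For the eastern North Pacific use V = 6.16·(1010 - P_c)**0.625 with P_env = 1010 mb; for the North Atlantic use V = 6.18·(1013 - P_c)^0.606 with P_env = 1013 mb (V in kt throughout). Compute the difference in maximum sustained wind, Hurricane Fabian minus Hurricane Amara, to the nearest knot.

56 kt

Hurricane Fabian: ΔP = 75; V ≈ 6.16 × 75^0.625 ≈ 91.52 kt.
Hurricane Amara: ΔP = 18; V ≈ 6.18 × 18^0.606 ≈ 35.62 kt.
Difference ≈ 91.52 − 35.62 = 55.90 → 56 kt.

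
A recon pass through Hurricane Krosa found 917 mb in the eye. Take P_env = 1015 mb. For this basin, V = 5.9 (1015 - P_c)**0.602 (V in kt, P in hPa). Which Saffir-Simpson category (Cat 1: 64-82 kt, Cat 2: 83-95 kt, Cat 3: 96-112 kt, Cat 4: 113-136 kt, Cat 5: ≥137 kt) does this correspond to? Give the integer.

ΔP = 1015 − 917 = 98 mb.
V ≈ 5.9 × 98^0.602 = 5.9 × 15.80 ≈ 93 kt.
93 kt falls in the Category 2 band.

2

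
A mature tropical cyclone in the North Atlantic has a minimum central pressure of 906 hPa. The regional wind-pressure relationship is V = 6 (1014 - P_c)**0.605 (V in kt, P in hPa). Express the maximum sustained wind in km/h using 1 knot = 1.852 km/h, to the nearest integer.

189 km/h

ΔP = 1014 − 906 = 108 hPa.
V ≈ 6 × 108^0.605 = 6 × 16.991 ≈ 101.947 kt.
101.947 × 1.852 ≈ 188.81 km/h → 189 km/h.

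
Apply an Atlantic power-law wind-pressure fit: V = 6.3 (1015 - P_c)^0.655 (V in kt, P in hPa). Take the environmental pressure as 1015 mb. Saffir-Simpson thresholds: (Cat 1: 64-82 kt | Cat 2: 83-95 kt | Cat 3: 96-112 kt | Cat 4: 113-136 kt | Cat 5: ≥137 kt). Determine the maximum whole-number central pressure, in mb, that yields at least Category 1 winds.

980 mb

Category 1 begins at V = 64 kt.
Required ΔP = (64/6.3)^(1/0.655) = 10.159^1.527 ≈ 34.45 mb.
P_c ≤ 1015 − 34.45 = 980.55, so the highest integer P_c is 980 mb.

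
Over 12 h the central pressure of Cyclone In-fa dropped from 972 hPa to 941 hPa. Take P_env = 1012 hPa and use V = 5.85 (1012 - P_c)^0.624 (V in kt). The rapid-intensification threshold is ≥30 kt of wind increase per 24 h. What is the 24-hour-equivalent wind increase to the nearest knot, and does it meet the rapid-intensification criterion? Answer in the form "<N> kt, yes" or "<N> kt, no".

50 kt, yes

V₁: ΔP = 40, V ≈ 5.85 × 40^0.624 ≈ 58.46 kt.
V₂: ΔP = 71, V ≈ 5.85 × 71^0.624 ≈ 83.63 kt.
ΔV over 12 h = 25.17 kt → 24 h equivalent = 25.17 × 24/12 ≈ 50.34 kt.
50 kt ≥ 30 kt ⇒ rapid intensification.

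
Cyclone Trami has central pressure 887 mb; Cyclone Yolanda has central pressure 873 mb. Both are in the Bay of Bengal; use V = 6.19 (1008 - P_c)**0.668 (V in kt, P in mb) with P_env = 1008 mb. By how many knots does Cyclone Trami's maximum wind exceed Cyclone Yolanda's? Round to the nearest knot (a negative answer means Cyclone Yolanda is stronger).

-12 kt

Cyclone Trami: ΔP = 121; V ≈ 6.19 × 121^0.668 ≈ 152.40 kt.
Cyclone Yolanda: ΔP = 135; V ≈ 6.19 × 135^0.668 ≈ 163.97 kt.
Difference ≈ 152.40 − 163.97 = -11.57 → -12 kt.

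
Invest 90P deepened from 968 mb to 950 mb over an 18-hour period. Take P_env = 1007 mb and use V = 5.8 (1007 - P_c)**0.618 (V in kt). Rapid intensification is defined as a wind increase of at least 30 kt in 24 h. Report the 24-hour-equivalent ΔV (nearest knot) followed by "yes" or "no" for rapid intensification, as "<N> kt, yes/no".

20 kt, no

V₁: ΔP = 39, V ≈ 5.8 × 39^0.618 ≈ 55.81 kt.
V₂: ΔP = 57, V ≈ 5.8 × 57^0.618 ≈ 70.56 kt.
ΔV over 18 h = 14.75 kt → 24 h equivalent = 14.75 × 24/18 ≈ 19.67 kt.
20 kt < 30 kt ⇒ not rapid intensification.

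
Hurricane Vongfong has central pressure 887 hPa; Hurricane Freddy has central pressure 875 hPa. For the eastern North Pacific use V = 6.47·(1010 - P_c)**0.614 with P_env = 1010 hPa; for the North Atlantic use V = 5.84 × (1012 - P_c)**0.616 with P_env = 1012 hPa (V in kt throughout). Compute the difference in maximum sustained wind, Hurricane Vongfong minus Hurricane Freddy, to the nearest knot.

3 kt

Hurricane Vongfong: ΔP = 123; V ≈ 6.47 × 123^0.614 ≈ 124.20 kt.
Hurricane Freddy: ΔP = 137; V ≈ 5.84 × 137^0.616 ≈ 120.96 kt.
Difference ≈ 124.20 − 120.96 = 3.24 → 3 kt.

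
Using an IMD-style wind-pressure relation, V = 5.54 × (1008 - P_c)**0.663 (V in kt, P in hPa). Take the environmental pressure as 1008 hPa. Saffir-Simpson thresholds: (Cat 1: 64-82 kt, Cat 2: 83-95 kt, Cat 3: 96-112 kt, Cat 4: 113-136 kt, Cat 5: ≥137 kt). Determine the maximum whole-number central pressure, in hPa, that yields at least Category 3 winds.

934 hPa

Category 3 begins at V = 96 kt.
Required ΔP = (96/5.54)^(1/0.663) = 17.329^1.508 ≈ 73.86 hPa.
P_c ≤ 1008 − 73.86 = 934.14, so the highest integer P_c is 934 hPa.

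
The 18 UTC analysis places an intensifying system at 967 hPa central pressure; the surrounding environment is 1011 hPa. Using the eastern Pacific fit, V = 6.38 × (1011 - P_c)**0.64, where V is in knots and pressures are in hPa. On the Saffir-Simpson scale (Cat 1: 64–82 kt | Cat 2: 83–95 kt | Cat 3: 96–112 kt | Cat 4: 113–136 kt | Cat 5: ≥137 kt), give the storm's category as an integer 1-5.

1

ΔP = 1011 − 967 = 44 hPa.
V ≈ 6.38 × 44^0.64 = 6.38 × 11.27 ≈ 72 kt.
72 kt falls in the Category 1 band.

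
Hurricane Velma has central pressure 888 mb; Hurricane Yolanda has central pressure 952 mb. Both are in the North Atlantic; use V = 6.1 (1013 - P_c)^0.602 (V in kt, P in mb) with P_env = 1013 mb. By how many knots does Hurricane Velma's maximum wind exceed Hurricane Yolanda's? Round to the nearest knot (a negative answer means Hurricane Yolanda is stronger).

Hurricane Velma: ΔP = 125; V ≈ 6.1 × 125^0.602 ≈ 111.60 kt.
Hurricane Yolanda: ΔP = 61; V ≈ 6.1 × 61^0.602 ≈ 72.46 kt.
Difference ≈ 111.60 − 72.46 = 39.14 → 39 kt.

39 kt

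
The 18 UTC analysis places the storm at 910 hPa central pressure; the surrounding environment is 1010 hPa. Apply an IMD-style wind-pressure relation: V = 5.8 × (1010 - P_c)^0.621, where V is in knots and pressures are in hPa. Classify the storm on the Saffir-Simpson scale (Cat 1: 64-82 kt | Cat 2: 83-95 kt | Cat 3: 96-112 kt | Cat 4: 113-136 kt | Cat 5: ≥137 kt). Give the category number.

3

ΔP = 1010 − 910 = 100 hPa.
V ≈ 5.8 × 100^0.621 = 5.8 × 17.46 ≈ 101 kt.
101 kt falls in the Category 3 band.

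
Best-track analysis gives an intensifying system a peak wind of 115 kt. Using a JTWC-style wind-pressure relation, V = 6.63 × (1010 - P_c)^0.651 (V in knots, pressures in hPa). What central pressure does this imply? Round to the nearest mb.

ΔP = (V / 6.63)^(1/0.651) = (115/6.63)^1.536.
115/6.63 = 17.345; 17.345^1.536 ≈ 80.08 mb.
P_c = 1010 − 80.08 = 929.92 ≈ 930 mb.

930 mb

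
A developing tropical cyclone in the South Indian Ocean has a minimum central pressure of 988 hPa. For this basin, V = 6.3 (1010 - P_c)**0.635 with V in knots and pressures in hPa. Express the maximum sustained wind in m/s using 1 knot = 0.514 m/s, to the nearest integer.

23 m/s

ΔP = 1010 − 988 = 22 hPa.
V ≈ 6.3 × 22^0.635 = 6.3 × 7.119 ≈ 44.852 kt.
44.852 × 0.514 ≈ 23.05 m/s → 23 m/s.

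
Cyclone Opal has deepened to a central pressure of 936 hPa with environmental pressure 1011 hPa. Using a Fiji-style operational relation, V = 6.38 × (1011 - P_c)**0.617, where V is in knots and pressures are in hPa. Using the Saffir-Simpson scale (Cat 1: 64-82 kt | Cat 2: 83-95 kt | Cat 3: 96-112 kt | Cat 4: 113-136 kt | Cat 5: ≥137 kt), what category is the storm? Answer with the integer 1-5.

ΔP = 1011 − 936 = 75 hPa.
V ≈ 6.38 × 75^0.617 = 6.38 × 14.35 ≈ 92 kt.
92 kt falls in the Category 2 band.

2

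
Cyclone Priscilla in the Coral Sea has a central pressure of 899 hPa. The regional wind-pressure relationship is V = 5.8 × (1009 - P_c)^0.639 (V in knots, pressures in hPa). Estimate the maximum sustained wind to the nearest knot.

117 kt

ΔP = 1009 − 899 = 110 hPa.
110^0.639 ≈ 20.158.
V ≈ 5.8 × 20.158 ≈ 116.9 kt.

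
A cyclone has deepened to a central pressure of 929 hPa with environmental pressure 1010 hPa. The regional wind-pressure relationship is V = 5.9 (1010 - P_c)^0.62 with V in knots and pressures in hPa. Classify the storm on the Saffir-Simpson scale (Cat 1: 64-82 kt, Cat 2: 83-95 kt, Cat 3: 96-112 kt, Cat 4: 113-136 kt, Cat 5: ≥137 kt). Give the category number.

ΔP = 1010 − 929 = 81 hPa.
V ≈ 5.9 × 81^0.62 = 5.9 × 15.25 ≈ 90 kt.
90 kt falls in the Category 2 band.

2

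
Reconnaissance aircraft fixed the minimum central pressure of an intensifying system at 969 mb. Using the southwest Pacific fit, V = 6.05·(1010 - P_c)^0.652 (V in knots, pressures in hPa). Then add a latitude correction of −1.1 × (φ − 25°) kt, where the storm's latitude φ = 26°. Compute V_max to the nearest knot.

ΔP = 1010 − 969 = 41 mb.
41^0.652 ≈ 11.260.
V ≈ 6.05 × 11.260 ≈ 68.1 kt.
Latitude correction: −1.1 × (26 − 25) = -1.1 kt.
Corrected V ≈ 67 kt → 67 kt.

67 kt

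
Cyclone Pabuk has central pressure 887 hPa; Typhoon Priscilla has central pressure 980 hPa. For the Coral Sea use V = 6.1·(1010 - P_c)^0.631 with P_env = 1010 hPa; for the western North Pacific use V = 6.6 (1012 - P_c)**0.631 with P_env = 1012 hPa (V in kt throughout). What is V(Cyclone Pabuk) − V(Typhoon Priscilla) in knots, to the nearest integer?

68 kt

Cyclone Pabuk: ΔP = 123; V ≈ 6.1 × 123^0.631 ≈ 127.07 kt.
Typhoon Priscilla: ΔP = 32; V ≈ 6.6 × 32^0.631 ≈ 58.79 kt.
Difference ≈ 127.07 − 58.79 = 68.28 → 68 kt.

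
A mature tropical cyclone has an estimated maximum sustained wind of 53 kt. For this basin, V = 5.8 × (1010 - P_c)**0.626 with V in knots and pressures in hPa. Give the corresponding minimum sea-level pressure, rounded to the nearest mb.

976 mb

ΔP = (V / 5.8)^(1/0.626) = (53/5.8)^1.597.
53/5.8 = 9.138; 9.138^1.597 ≈ 34.27 mb.
P_c = 1010 − 34.27 = 975.73 ≈ 976 mb.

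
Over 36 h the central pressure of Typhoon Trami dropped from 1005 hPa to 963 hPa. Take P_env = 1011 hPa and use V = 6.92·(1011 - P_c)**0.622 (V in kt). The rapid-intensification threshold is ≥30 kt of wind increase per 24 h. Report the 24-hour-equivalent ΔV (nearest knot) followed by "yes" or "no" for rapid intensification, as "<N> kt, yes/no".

37 kt, yes

V₁: ΔP = 6, V ≈ 6.92 × 6^0.622 ≈ 21.09 kt.
V₂: ΔP = 48, V ≈ 6.92 × 48^0.622 ≈ 76.88 kt.
ΔV over 36 h = 55.79 kt → 24 h equivalent = 55.79 × 24/36 ≈ 37.19 kt.
37 kt ≥ 30 kt ⇒ rapid intensification.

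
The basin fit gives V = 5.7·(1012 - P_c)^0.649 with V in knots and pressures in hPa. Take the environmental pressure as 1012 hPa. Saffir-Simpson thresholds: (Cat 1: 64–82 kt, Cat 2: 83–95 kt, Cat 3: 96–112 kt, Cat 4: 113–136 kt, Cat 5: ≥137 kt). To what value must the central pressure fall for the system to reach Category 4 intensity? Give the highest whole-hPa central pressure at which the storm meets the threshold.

912 hPa

Category 4 begins at V = 113 kt.
Required ΔP = (113/5.7)^(1/0.649) = 19.825^1.541 ≈ 99.72 hPa.
P_c ≤ 1012 − 99.72 = 912.28, so the highest integer P_c is 912 hPa.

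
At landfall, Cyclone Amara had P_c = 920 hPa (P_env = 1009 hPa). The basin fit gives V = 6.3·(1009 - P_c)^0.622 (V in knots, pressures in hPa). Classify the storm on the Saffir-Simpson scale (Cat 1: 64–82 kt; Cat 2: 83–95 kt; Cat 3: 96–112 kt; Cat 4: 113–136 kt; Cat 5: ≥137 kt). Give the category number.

3

ΔP = 1009 − 920 = 89 hPa.
V ≈ 6.3 × 89^0.622 = 6.3 × 16.31 ≈ 103 kt.
103 kt falls in the Category 3 band.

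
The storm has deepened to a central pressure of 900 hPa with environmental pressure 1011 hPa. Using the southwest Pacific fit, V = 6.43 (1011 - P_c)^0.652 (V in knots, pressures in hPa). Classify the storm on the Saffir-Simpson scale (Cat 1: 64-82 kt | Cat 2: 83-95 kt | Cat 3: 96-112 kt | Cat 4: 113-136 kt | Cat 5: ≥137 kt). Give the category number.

5

ΔP = 1011 − 900 = 111 hPa.
V ≈ 6.43 × 111^0.652 = 6.43 × 21.56 ≈ 139 kt.
139 kt falls in the Category 5 band.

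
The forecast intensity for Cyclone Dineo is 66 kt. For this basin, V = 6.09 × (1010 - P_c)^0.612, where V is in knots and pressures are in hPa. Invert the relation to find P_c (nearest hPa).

961 hPa

ΔP = (V / 6.09)^(1/0.612) = (66/6.09)^1.634.
66/6.09 = 10.837; 10.837^1.634 ≈ 49.10 hPa.
P_c = 1010 − 49.10 = 960.90 ≈ 961 hPa.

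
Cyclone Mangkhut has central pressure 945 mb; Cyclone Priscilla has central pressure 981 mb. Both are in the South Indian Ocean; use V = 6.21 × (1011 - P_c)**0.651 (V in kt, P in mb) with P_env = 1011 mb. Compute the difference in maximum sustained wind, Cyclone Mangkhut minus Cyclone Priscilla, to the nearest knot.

Cyclone Mangkhut: ΔP = 66; V ≈ 6.21 × 66^0.651 ≈ 94.98 kt.
Cyclone Priscilla: ΔP = 30; V ≈ 6.21 × 30^0.651 ≈ 56.85 kt.
Difference ≈ 94.98 − 56.85 = 38.13 → 38 kt.

38 kt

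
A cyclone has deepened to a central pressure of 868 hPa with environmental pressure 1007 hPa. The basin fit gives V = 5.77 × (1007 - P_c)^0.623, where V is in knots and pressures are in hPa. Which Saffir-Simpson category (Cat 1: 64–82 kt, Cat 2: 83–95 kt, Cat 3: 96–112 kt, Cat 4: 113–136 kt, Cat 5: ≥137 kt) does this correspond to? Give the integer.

ΔP = 1007 − 868 = 139 hPa.
V ≈ 5.77 × 139^0.623 = 5.77 × 21.63 ≈ 125 kt.
125 kt falls in the Category 4 band.

4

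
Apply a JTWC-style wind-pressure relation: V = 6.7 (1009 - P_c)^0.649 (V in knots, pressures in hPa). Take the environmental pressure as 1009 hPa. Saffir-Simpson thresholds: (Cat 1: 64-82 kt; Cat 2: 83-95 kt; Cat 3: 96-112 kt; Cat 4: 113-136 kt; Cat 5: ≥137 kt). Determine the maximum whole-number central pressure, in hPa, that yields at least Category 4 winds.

Category 4 begins at V = 113 kt.
Required ΔP = (113/6.7)^(1/0.649) = 16.866^1.541 ≈ 77.73 hPa.
P_c ≤ 1009 − 77.73 = 931.27, so the highest integer P_c is 931 hPa.

931 hPa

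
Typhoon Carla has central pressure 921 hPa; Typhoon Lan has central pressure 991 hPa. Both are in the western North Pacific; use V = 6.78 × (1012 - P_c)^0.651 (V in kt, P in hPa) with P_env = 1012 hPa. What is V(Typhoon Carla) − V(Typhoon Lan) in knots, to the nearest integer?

79 kt

Typhoon Carla: ΔP = 91; V ≈ 6.78 × 91^0.651 ≈ 127.81 kt.
Typhoon Lan: ΔP = 21; V ≈ 6.78 × 21^0.651 ≈ 49.20 kt.
Difference ≈ 127.81 − 49.20 = 78.61 → 79 kt.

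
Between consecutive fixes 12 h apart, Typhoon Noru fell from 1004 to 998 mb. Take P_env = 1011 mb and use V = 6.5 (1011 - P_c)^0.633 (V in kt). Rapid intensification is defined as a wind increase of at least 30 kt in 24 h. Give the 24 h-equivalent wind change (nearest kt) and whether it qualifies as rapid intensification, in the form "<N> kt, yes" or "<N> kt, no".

V₁: ΔP = 7, V ≈ 6.5 × 7^0.633 ≈ 22.28 kt.
V₂: ΔP = 13, V ≈ 6.5 × 13^0.633 ≈ 32.96 kt.
ΔV over 12 h = 10.68 kt → 24 h equivalent = 10.68 × 24/12 ≈ 21.36 kt.
21 kt < 30 kt ⇒ not rapid intensification.

21 kt, no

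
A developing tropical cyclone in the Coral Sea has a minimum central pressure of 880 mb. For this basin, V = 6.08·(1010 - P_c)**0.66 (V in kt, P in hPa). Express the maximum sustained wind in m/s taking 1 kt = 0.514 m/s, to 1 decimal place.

ΔP = 1010 − 880 = 130 mb.
V ≈ 6.08 × 130^0.66 = 6.08 × 24.843 ≈ 151.045 kt.
151.045 × 0.514 ≈ 77.64 m/s → 77.6 m/s.

77.6 m/s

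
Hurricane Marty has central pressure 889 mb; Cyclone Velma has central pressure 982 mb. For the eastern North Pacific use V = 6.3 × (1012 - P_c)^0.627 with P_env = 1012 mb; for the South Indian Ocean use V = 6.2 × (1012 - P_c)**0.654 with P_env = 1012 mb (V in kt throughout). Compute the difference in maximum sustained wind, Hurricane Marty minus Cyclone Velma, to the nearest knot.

Hurricane Marty: ΔP = 123; V ≈ 6.3 × 123^0.627 ≈ 128.74 kt.
Cyclone Velma: ΔP = 30; V ≈ 6.2 × 30^0.654 ≈ 57.34 kt.
Difference ≈ 128.74 − 57.34 = 71.40 → 71 kt.

71 kt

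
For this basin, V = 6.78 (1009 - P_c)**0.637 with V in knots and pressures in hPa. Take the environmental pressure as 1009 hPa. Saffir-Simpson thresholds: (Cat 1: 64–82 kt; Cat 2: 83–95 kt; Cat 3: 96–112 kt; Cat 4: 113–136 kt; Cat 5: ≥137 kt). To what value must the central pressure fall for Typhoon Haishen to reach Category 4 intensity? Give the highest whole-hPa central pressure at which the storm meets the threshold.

926 hPa

Category 4 begins at V = 113 kt.
Required ΔP = (113/6.78)^(1/0.637) = 16.667^1.570 ≈ 82.82 hPa.
P_c ≤ 1009 − 82.82 = 926.18, so the highest integer P_c is 926 hPa.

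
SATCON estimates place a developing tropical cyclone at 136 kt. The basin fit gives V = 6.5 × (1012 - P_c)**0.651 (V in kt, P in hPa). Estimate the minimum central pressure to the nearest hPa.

905 hPa

ΔP = (V / 6.5)^(1/0.651) = (136/6.5)^1.536.
136/6.5 = 20.923; 20.923^1.536 ≈ 106.81 hPa.
P_c = 1012 − 106.81 = 905.19 ≈ 905 hPa.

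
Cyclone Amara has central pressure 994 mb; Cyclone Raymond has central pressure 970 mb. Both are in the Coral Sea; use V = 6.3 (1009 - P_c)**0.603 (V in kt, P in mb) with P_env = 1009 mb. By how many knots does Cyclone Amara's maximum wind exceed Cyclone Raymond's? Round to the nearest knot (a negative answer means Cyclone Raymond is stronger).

-25 kt

Cyclone Amara: ΔP = 15; V ≈ 6.3 × 15^0.603 ≈ 32.25 kt.
Cyclone Raymond: ΔP = 39; V ≈ 6.3 × 39^0.603 ≈ 57.38 kt.
Difference ≈ 32.25 − 57.38 = -25.13 → -25 kt.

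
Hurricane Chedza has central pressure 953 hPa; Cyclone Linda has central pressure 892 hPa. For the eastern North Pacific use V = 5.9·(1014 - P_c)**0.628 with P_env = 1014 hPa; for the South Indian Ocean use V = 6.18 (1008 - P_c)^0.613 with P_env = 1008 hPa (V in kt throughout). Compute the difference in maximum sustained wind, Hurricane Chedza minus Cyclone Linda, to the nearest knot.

-36 kt

Hurricane Chedza: ΔP = 61; V ≈ 5.9 × 61^0.628 ≈ 77.99 kt.
Cyclone Linda: ΔP = 116; V ≈ 6.18 × 116^0.613 ≈ 113.89 kt.
Difference ≈ 77.99 − 113.89 = -35.90 → -36 kt.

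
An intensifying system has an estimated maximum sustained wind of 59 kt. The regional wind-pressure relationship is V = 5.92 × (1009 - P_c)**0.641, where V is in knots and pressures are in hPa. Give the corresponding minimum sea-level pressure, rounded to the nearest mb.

ΔP = (V / 5.92)^(1/0.641) = (59/5.92)^1.560.
59/5.92 = 9.966; 9.966^1.560 ≈ 36.12 mb.
P_c = 1009 − 36.12 = 972.88 ≈ 973 mb.

973 mb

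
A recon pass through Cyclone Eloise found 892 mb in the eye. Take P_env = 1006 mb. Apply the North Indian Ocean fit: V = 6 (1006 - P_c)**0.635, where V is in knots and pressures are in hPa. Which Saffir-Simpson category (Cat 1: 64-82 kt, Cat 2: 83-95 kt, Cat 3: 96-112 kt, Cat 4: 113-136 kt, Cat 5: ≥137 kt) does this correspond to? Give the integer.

ΔP = 1006 − 892 = 114 mb.
V ≈ 6 × 114^0.635 = 6 × 20.24 ≈ 121 kt.
121 kt falls in the Category 4 band.

4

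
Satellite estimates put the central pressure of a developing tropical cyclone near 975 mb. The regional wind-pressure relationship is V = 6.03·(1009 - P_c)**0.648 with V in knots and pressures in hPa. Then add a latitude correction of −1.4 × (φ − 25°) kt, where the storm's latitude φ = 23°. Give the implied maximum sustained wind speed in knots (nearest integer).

ΔP = 1009 − 975 = 34 mb.
34^0.648 ≈ 9.826.
V ≈ 6.03 × 9.826 ≈ 59.3 kt.
Latitude correction: −1.4 × (23 − 25) = 2.8 kt.
Corrected V ≈ 62.1 kt → 62 kt.

62 kt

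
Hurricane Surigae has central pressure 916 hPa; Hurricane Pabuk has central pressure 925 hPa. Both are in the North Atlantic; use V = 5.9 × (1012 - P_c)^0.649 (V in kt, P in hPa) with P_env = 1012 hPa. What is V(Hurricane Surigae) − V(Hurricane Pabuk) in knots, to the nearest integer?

Hurricane Surigae: ΔP = 96; V ≈ 5.9 × 96^0.649 ≈ 114.12 kt.
Hurricane Pabuk: ΔP = 87; V ≈ 5.9 × 87^0.649 ≈ 107.05 kt.
Difference ≈ 114.12 − 107.05 = 7.07 → 7 kt.

7 kt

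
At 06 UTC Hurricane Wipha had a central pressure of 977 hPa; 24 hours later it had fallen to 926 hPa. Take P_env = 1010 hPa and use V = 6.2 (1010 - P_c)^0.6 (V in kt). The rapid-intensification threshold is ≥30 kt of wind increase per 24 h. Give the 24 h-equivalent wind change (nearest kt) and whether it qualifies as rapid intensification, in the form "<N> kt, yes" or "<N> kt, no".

V₁: ΔP = 33, V ≈ 6.2 × 33^0.6 ≈ 50.52 kt.
V₂: ΔP = 84, V ≈ 6.2 × 84^0.6 ≈ 88.50 kt.
ΔV over 24 h = 37.98 kt → 24 h equivalent = 37.98 × 24/24 ≈ 37.98 kt.
38 kt ≥ 30 kt ⇒ rapid intensification.

38 kt, yes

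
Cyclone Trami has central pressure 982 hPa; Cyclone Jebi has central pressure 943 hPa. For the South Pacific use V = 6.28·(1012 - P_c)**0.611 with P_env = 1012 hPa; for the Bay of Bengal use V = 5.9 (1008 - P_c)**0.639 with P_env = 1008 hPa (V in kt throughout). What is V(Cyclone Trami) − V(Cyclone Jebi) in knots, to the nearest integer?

-35 kt

Cyclone Trami: ΔP = 30; V ≈ 6.28 × 30^0.611 ≈ 50.17 kt.
Cyclone Jebi: ΔP = 65; V ≈ 5.9 × 65^0.639 ≈ 84.98 kt.
Difference ≈ 50.17 − 84.98 = -34.81 → -35 kt.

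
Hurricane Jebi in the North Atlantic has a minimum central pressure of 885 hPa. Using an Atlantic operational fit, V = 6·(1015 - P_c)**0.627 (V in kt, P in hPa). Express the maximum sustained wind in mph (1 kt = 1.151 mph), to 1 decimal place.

146.1 mph

ΔP = 1015 − 885 = 130 hPa.
V ≈ 6 × 130^0.627 = 6 × 21.156 ≈ 126.939 kt.
126.939 × 1.151 ≈ 146.11 mph → 146.1 mph.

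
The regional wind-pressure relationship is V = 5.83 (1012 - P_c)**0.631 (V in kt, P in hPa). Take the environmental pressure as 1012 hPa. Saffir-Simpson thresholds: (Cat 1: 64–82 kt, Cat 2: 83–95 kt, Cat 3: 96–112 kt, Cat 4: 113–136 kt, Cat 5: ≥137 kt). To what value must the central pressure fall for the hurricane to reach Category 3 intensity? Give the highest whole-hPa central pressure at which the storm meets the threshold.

Category 3 begins at V = 96 kt.
Required ΔP = (96/5.83)^(1/0.631) = 16.467^1.585 ≈ 84.73 hPa.
P_c ≤ 1012 − 84.73 = 927.27, so the highest integer P_c is 927 hPa.

927 hPa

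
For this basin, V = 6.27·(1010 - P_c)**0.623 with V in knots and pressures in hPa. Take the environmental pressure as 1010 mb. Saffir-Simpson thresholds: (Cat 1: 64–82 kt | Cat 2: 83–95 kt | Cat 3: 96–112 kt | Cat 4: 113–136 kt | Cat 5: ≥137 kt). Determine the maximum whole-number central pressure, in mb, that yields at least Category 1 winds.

968 mb

Category 1 begins at V = 64 kt.
Required ΔP = (64/6.27)^(1/0.623) = 10.207^1.605 ≈ 41.63 mb.
P_c ≤ 1010 − 41.63 = 968.37, so the highest integer P_c is 968 mb.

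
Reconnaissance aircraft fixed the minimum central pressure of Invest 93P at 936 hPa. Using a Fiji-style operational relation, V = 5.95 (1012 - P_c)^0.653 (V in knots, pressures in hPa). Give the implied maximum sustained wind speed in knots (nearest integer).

ΔP = 1012 − 936 = 76 hPa.
76^0.653 ≈ 16.911.
V ≈ 5.95 × 16.911 ≈ 100.6 kt.

101 kt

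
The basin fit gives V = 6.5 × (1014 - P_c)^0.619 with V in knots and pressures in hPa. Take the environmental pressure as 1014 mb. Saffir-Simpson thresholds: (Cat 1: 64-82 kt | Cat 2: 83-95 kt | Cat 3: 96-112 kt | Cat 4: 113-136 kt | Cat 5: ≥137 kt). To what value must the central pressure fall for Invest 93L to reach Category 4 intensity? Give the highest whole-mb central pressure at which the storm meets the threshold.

Category 4 begins at V = 113 kt.
Required ΔP = (113/6.5)^(1/0.619) = 17.385^1.616 ≈ 100.81 mb.
P_c ≤ 1014 − 100.81 = 913.19, so the highest integer P_c is 913 mb.

913 mb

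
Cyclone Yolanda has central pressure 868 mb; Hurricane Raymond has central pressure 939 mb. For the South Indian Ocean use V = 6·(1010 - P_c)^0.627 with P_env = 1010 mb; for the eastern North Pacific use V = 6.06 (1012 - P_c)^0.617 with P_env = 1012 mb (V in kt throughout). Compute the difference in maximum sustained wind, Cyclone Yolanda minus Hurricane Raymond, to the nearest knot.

Cyclone Yolanda: ΔP = 142; V ≈ 6 × 142^0.627 ≈ 134.16 kt.
Hurricane Raymond: ΔP = 73; V ≈ 6.06 × 73^0.617 ≈ 85.53 kt.
Difference ≈ 134.16 − 85.53 = 48.63 → 49 kt.

49 kt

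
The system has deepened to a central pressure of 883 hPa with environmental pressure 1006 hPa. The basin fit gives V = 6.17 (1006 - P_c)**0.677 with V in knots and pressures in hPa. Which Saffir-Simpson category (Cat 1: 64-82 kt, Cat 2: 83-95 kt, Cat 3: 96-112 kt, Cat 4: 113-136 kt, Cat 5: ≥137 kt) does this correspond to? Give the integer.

5

ΔP = 1006 − 883 = 123 hPa.
V ≈ 6.17 × 123^0.677 = 6.17 × 25.99 ≈ 160 kt.
160 kt falls in the Category 5 band.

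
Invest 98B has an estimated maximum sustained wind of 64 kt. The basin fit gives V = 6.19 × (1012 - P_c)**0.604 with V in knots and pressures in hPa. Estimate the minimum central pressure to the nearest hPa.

964 hPa

ΔP = (V / 6.19)^(1/0.604) = (64/6.19)^1.656.
64/6.19 = 10.339; 10.339^1.656 ≈ 47.82 hPa.
P_c = 1012 − 47.82 = 964.18 ≈ 964 hPa.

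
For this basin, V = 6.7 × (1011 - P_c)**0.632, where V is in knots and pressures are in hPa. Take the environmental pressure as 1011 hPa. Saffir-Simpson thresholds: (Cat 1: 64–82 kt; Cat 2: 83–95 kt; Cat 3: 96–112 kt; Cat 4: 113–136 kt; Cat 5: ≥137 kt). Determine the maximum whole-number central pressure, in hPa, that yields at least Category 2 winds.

957 hPa

Category 2 begins at V = 83 kt.
Required ΔP = (83/6.7)^(1/0.632) = 12.388^1.582 ≈ 53.63 hPa.
P_c ≤ 1011 − 53.63 = 957.37, so the highest integer P_c is 957 hPa.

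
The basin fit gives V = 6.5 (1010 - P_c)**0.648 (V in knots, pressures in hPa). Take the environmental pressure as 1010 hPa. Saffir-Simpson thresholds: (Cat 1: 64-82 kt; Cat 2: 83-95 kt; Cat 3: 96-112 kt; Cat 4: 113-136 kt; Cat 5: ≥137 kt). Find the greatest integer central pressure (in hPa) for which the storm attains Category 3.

Category 3 begins at V = 96 kt.
Required ΔP = (96/6.5)^(1/0.648) = 14.769^1.543 ≈ 63.76 hPa.
P_c ≤ 1010 − 63.76 = 946.24, so the highest integer P_c is 946 hPa.

946 hPa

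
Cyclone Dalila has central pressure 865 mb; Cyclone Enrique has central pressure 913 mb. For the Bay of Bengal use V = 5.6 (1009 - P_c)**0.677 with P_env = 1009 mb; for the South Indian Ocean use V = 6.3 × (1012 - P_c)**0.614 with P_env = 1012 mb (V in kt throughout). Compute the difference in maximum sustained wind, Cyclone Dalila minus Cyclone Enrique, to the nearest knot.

56 kt

Cyclone Dalila: ΔP = 144; V ≈ 5.6 × 144^0.677 ≈ 161.96 kt.
Cyclone Enrique: ΔP = 99; V ≈ 6.3 × 99^0.614 ≈ 105.84 kt.
Difference ≈ 161.96 − 105.84 = 56.12 → 56 kt.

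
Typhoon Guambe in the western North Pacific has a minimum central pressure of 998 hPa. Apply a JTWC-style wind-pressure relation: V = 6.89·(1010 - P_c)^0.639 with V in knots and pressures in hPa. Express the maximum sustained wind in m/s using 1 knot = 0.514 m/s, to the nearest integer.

ΔP = 1010 − 998 = 12 hPa.
V ≈ 6.89 × 12^0.639 = 6.89 × 4.893 ≈ 33.714 kt.
33.714 × 0.514 ≈ 17.33 m/s → 17 m/s.

17 m/s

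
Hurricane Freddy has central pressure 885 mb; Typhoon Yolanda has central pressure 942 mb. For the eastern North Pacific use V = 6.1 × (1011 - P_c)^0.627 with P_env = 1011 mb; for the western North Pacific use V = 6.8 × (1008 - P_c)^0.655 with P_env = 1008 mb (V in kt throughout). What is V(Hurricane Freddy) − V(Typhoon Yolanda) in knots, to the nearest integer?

21 kt

Hurricane Freddy: ΔP = 126; V ≈ 6.1 × 126^0.627 ≈ 126.55 kt.
Typhoon Yolanda: ΔP = 66; V ≈ 6.8 × 66^0.655 ≈ 105.76 kt.
Difference ≈ 126.55 − 105.76 = 20.79 → 21 kt.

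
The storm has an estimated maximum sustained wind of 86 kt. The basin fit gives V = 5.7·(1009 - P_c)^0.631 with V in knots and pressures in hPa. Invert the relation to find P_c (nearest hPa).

935 hPa

ΔP = (V / 5.7)^(1/0.631) = (86/5.7)^1.585.
86/5.7 = 15.088; 15.088^1.585 ≈ 73.77 hPa.
P_c = 1009 − 73.77 = 935.23 ≈ 935 hPa.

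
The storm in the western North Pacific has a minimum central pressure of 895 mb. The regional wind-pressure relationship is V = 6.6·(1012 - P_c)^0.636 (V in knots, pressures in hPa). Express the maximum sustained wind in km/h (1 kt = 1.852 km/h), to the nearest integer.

ΔP = 1012 − 895 = 117 mb.
V ≈ 6.6 × 117^0.636 = 6.6 × 20.671 ≈ 136.430 kt.
136.430 × 1.852 ≈ 252.67 km/h → 253 km/h.

253 km/h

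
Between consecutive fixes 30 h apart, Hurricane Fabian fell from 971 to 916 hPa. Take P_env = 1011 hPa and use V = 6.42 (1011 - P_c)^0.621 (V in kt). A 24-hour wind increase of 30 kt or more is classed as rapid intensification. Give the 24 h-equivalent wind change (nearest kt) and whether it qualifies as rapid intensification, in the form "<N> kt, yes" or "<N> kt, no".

V₁: ΔP = 40, V ≈ 6.42 × 40^0.621 ≈ 63.45 kt.
V₂: ΔP = 95, V ≈ 6.42 × 95^0.621 ≈ 108.57 kt.
ΔV over 30 h = 45.12 kt → 24 h equivalent = 45.12 × 24/30 ≈ 36.10 kt.
36 kt ≥ 30 kt ⇒ rapid intensification.

36 kt, yes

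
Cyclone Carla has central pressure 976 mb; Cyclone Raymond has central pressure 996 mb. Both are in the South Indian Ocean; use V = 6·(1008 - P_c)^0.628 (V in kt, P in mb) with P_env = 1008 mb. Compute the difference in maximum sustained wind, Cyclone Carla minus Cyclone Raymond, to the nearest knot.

24 kt

Cyclone Carla: ΔP = 32; V ≈ 6 × 32^0.628 ≈ 52.89 kt.
Cyclone Raymond: ΔP = 12; V ≈ 6 × 12^0.628 ≈ 28.57 kt.
Difference ≈ 52.89 − 28.57 = 24.32 → 24 kt.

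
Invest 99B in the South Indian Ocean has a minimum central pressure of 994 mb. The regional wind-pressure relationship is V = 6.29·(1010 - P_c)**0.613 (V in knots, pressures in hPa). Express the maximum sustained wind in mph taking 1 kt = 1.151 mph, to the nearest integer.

40 mph

ΔP = 1010 − 994 = 16 mb.
V ≈ 6.29 × 16^0.613 = 6.29 × 5.472 ≈ 34.417 kt.
34.417 × 1.151 ≈ 39.61 mph → 40 mph.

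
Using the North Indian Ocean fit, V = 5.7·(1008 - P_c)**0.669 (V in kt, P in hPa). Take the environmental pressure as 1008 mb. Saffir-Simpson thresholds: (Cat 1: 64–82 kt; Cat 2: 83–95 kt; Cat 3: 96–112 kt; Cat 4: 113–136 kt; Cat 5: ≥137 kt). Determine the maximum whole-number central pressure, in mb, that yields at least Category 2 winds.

953 mb

Category 2 begins at V = 83 kt.
Required ΔP = (83/5.7)^(1/0.669) = 14.561^1.495 ≈ 54.79 mb.
P_c ≤ 1008 − 54.79 = 953.21, so the highest integer P_c is 953 mb.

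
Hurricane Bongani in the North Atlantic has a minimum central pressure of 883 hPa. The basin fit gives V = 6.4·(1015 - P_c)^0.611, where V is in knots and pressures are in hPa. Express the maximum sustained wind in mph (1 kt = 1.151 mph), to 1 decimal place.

ΔP = 1015 − 883 = 132 hPa.
V ≈ 6.4 × 132^0.611 = 6.4 × 19.755 ≈ 126.430 kt.
126.430 × 1.151 ≈ 145.52 mph → 145.5 mph.

145.5 mph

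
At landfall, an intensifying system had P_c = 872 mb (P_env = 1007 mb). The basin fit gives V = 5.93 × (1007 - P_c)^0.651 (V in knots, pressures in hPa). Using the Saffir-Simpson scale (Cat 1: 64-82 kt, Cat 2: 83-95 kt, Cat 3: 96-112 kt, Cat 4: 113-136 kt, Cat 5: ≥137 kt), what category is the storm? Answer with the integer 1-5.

5

ΔP = 1007 − 872 = 135 mb.
V ≈ 5.93 × 135^0.651 = 5.93 × 24.37 ≈ 145 kt.
145 kt falls in the Category 5 band.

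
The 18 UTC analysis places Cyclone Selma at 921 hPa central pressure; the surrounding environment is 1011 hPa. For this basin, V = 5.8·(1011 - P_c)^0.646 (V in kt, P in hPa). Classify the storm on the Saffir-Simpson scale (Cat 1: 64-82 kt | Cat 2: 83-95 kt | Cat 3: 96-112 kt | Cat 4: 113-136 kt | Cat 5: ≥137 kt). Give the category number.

ΔP = 1011 − 921 = 90 hPa.
V ≈ 5.8 × 90^0.646 = 5.8 × 18.30 ≈ 106 kt.
106 kt falls in the Category 3 band.

3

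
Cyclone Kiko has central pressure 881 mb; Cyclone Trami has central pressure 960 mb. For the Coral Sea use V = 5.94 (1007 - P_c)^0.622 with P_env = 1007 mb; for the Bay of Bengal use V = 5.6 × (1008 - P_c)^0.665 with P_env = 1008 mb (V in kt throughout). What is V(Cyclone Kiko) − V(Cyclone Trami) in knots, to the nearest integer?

Cyclone Kiko: ΔP = 126; V ≈ 5.94 × 126^0.622 ≈ 120.29 kt.
Cyclone Trami: ΔP = 48; V ≈ 5.6 × 48^0.665 ≈ 73.49 kt.
Difference ≈ 120.29 − 73.49 = 46.80 → 47 kt.

47 kt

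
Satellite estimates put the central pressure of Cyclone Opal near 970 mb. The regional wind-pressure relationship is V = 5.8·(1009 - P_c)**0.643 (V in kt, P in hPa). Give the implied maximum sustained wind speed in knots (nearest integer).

ΔP = 1009 − 970 = 39 mb.
39^0.643 ≈ 10.545.
V ≈ 5.8 × 10.545 ≈ 61.2 kt.

61 kt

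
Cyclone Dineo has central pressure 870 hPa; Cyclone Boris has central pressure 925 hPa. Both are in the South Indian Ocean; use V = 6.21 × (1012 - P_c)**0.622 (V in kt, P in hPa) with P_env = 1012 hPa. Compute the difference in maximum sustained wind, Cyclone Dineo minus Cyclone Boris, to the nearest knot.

36 kt

Cyclone Dineo: ΔP = 142; V ≈ 6.21 × 142^0.622 ≈ 135.46 kt.
Cyclone Boris: ΔP = 87; V ≈ 6.21 × 87^0.622 ≈ 99.88 kt.
Difference ≈ 135.46 − 99.88 = 35.58 → 36 kt.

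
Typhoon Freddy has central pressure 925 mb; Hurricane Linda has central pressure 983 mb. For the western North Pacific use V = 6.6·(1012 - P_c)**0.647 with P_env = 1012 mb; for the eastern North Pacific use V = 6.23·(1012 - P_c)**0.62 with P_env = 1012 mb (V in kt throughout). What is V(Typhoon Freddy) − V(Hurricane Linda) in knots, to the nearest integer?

Typhoon Freddy: ΔP = 87; V ≈ 6.6 × 87^0.647 ≈ 118.69 kt.
Hurricane Linda: ΔP = 29; V ≈ 6.23 × 29^0.62 ≈ 50.25 kt.
Difference ≈ 118.69 − 50.25 = 68.44 → 68 kt.

68 kt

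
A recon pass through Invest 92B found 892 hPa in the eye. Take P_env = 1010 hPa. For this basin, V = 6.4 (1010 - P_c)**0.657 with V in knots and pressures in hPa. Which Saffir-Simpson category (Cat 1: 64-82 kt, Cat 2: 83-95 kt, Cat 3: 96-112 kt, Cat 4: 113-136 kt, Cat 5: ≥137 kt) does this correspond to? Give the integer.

5

ΔP = 1010 − 892 = 118 hPa.
V ≈ 6.4 × 118^0.657 = 6.4 × 22.97 ≈ 147 kt.
147 kt falls in the Category 5 band.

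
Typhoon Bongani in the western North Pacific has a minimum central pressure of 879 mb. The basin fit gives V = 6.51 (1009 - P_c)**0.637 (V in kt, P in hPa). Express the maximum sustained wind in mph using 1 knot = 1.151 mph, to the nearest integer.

ΔP = 1009 − 879 = 130 mb.
V ≈ 6.51 × 130^0.637 = 6.51 × 22.212 ≈ 144.598 kt.
144.598 × 1.151 ≈ 166.43 mph → 166 mph.

166 mph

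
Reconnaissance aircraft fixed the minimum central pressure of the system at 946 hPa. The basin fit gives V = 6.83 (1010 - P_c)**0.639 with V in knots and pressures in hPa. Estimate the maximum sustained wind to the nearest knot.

ΔP = 1010 − 946 = 64 hPa.
64^0.639 ≈ 14.261.
V ≈ 6.83 × 14.261 ≈ 97.4 kt.

97 kt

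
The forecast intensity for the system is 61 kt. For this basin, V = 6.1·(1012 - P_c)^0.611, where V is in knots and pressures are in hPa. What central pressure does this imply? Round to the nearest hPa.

ΔP = (V / 6.1)^(1/0.611) = (61/6.1)^1.637.
61/6.1 = 10.000; 10.000^1.637 ≈ 43.32 hPa.
P_c = 1012 − 43.32 = 968.68 ≈ 969 hPa.

969 hPa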